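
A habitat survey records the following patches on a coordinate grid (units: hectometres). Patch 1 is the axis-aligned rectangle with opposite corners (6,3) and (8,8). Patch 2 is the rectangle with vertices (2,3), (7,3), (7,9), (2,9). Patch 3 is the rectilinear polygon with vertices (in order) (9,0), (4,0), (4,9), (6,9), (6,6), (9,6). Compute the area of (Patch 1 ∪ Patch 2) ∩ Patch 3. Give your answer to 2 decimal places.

18.00

The region (Patch 1 ∪ Patch 2) ∩ Patch 3 is the polygon with vertices (8,3), (7,3), (6,3), (4,3), (4,9), (6,9), (6,6), (8,6).
By the shoelace formula its area is 18.00.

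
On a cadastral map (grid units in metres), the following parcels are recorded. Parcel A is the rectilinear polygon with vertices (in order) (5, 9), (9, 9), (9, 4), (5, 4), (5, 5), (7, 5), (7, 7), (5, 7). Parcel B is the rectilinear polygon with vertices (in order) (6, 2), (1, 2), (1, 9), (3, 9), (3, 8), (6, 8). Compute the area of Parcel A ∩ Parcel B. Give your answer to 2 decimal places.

2.00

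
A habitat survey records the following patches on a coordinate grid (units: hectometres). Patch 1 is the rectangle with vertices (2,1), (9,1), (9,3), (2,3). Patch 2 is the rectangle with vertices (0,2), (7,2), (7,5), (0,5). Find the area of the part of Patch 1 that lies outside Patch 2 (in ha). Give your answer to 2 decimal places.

9.00

|Patch 1∩Patch 2|: x∈[2,7], y∈[2,3] → 5·1 = 5.
|Patch 1| = 14.
|Patch 1 ∖ Patch 2| = |Patch 1| − |Patch 1∩Patch 2| = 14 − 5 = 9.00.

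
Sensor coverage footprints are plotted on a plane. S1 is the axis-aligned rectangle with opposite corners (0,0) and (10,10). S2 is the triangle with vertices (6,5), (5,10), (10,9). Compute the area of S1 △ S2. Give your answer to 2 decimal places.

88.00

|S1| = 100, |S2| = 12, |S1∩S2| = 12.
|S1 △ S2| = |S1| + |S2| − 2·|S1∩S2| = 100 + 12 − 24 = 88.00.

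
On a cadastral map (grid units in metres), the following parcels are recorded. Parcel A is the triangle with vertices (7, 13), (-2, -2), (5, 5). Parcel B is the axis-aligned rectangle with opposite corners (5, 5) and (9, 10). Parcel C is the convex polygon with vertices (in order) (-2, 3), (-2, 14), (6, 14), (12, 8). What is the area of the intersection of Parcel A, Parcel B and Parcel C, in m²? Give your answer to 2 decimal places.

The intersection is the polygon with vertices (6.25,10), (5.137,5.549), (5,5.5), (5,9.667), (5.2,10).
By the shoelace formula its area is 3.06.

3.06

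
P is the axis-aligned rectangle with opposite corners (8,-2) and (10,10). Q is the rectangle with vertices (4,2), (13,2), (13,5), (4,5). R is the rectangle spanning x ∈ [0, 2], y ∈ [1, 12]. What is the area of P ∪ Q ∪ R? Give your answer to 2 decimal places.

67.00

By inclusion–exclusion:
Individual areas: |P| = 24, |Q| = 27, |R| = 22.
|P∩Q|: x∈[8,10], y∈[2,5] → 2·3 = 6.
|P∩R| = 0 (no overlap).
|Q∩R| = 0 (no overlap).
|P∩Q∩R| = 0.
|P ∪ Q ∪ R| = 73 − 6 + 0 = 67.00.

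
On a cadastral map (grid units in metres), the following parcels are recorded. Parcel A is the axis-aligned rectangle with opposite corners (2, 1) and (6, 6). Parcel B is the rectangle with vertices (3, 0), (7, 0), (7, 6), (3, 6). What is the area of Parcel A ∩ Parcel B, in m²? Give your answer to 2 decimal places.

|Parcel A∩Parcel B|: x∈[3,6], y∈[1,6] → 3·5 = 15.

15.00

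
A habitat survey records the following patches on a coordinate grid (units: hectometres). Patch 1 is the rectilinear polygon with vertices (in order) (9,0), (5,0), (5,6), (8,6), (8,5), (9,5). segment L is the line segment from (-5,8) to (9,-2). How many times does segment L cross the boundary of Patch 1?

The segment meets the boundary at (6.2,0), (5,0.857).

2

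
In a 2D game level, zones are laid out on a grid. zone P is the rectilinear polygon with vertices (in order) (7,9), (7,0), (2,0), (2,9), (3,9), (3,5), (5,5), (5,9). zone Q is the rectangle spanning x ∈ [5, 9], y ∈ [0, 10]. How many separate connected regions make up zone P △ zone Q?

2

zone P △ zone Q splits into 2 disjoint pieces (area 22, area 19).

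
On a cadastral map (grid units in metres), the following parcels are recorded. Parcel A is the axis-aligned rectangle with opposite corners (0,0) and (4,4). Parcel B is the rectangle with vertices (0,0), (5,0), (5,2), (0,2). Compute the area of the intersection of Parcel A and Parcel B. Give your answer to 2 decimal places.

|Parcel A∩Parcel B|: x∈[0,4], y∈[0,2] → 4·2 = 8.

8.00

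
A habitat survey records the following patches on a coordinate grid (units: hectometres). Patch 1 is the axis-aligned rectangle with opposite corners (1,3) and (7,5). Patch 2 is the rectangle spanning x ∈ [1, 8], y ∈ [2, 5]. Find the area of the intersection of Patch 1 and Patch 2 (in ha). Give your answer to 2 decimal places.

12.00

|Patch 1∩Patch 2|: x∈[1,7], y∈[3,5] → 6·2 = 12.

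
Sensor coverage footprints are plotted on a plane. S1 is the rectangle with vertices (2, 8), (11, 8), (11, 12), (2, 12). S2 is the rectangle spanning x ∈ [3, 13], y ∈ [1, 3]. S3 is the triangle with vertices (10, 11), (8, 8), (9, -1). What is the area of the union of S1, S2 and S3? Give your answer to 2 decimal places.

62.71

By inclusion–exclusion:
Individual areas: |S1| = 36, |S2| = 20, |S3| = 10.5.
|S1∩S2| = 0 (no overlap).
|S1∩S3| = 2.625.
|S2∩S3| = 1.1667.
|S1∩S2∩S3| = 0.
|S1 ∪ S2 ∪ S3| = 66.5 − 3.7917 + 0 = 62.71.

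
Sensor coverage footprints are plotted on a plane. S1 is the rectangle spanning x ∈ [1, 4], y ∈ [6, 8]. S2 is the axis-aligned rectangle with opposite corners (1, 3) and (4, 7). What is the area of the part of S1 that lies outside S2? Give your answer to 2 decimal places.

|S1∩S2|: x∈[1,4], y∈[6,7] → 3·1 = 3.
|S1| = 6.
|S1 ∖ S2| = |S1| − |S1∩S2| = 6 − 3 = 3.00.

3.00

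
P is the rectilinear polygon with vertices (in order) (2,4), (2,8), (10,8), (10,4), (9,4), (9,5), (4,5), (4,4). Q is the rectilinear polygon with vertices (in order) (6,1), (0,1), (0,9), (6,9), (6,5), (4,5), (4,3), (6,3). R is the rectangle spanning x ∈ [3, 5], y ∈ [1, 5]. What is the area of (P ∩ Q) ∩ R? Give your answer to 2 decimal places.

|P ∩ Q| = 14.
|(P ∩ Q) ∩ R| = 1.00.

1.00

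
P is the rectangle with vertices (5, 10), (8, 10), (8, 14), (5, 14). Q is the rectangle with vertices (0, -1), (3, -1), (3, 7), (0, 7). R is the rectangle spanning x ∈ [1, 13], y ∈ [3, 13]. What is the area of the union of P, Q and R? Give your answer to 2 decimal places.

By inclusion–exclusion:
Individual areas: |P| = 12, |Q| = 24, |R| = 120.
|P∩Q| = 0 (no overlap).
|P∩R|: x∈[5,8], y∈[10,13] → 3·3 = 9.
|Q∩R|: x∈[1,3], y∈[3,7] → 2·4 = 8.
|P∩Q∩R| = 0.
|P ∪ Q ∪ R| = 156 − 17 + 0 = 139.00.

139.00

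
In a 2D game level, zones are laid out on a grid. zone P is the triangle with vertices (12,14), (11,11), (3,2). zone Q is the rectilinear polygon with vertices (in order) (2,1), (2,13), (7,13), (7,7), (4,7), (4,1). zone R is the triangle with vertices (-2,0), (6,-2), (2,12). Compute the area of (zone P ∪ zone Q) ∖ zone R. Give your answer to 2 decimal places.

34.26

|zone P ∪ zone Q| = 49.3542.
|(zone P ∪ zone Q) ∩ zone R| = 15.0927.
|(zone P ∪ zone Q) ∖ zone R| = 49.3542 − 15.0927 = 34.26.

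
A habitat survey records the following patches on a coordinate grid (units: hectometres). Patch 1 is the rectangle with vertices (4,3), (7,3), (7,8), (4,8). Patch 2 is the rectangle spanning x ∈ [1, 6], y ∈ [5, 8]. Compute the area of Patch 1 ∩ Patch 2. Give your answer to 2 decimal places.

|Patch 1∩Patch 2|: x∈[4,6], y∈[5,8] → 2·3 = 6.

6.00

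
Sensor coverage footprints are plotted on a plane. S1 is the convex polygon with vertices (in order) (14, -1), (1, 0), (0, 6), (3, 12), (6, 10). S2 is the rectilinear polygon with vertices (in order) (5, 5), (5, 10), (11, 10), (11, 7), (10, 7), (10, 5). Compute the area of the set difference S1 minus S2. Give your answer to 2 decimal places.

85.41

|S1| = 99.5, |S1∩S2| = 14.0909.
|S1 ∖ S2| = |S1| − |S1∩S2| = 99.5 − 14.0909 = 85.41.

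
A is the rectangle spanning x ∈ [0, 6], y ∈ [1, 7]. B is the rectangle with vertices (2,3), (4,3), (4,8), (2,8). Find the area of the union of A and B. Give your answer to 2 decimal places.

By inclusion–exclusion:
Individual areas: |A| = 36, |B| = 10.
|A∩B|: x∈[2,4], y∈[3,7] → 2·4 = 8.
|A ∪ B| = 46 − 8 = 38.00.

38.00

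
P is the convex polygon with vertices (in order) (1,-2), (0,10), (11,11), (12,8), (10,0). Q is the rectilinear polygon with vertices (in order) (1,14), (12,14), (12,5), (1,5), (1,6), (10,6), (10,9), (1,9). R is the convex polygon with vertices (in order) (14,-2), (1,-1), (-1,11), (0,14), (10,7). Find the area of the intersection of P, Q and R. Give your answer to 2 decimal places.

16.59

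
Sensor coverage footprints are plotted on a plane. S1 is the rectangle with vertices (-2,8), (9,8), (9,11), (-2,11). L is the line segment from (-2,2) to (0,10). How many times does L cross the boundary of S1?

The segment meets the boundary at (-0.5,8).

1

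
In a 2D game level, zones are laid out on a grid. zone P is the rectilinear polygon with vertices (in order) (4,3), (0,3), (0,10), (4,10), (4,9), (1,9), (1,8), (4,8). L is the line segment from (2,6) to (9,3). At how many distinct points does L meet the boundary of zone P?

1

The segment meets the boundary at (4,5.143).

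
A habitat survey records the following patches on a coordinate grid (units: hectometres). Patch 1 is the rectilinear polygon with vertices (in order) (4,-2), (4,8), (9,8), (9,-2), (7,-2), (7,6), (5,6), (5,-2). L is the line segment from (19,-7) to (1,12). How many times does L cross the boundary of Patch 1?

The segment meets the boundary at (4.789,8), (6.684,6), (9,3.556), (7,5.667).

4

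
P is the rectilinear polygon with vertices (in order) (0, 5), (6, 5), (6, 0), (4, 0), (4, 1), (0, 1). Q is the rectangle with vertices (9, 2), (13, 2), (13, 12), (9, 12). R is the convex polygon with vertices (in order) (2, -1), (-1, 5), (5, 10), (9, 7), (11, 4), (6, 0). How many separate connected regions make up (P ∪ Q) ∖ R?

(P ∪ Q) ∖ R splits into 2 disjoint pieces (area 1, area 35.4).

2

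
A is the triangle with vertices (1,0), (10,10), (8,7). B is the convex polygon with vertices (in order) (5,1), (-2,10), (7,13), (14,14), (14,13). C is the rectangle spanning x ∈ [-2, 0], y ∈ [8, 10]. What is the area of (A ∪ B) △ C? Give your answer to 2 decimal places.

95.99

|A ∪ B| = 96.8827.
|(A ∪ B) ∩ C| = 2.4444.
|(A ∪ B) △ C| = 96.8827 + 4 − 4.8889 = 95.99.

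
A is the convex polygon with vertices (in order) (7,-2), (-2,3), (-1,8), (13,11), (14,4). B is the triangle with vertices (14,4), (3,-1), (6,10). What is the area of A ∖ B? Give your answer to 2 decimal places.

82.23

|A| = 134.5, |A∩B| = 52.2716.
|A ∖ B| = |A| − |A∩B| = 134.5 − 52.2716 = 82.23.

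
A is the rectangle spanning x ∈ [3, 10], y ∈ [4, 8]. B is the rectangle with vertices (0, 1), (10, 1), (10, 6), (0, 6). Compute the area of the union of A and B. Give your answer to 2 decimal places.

By inclusion–exclusion:
Individual areas: |A| = 28, |B| = 50.
|A∩B|: x∈[3,10], y∈[4,6] → 7·2 = 14.
|A ∪ B| = 78 − 14 = 64.00.

64.00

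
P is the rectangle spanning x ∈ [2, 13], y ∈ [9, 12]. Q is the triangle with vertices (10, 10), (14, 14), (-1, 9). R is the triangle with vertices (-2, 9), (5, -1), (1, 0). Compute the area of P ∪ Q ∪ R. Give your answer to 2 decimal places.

54.59

By inclusion–exclusion:
Individual areas: |P| = 33, |Q| = 20, |R| = 16.5.
|P∩Q| = 14.9091.
|P∩R| = 0.
|Q∩R| = 0.
|P∩Q∩R| = 0.
|P ∪ Q ∪ R| = 69.5 − 14.9091 + 0 = 54.59.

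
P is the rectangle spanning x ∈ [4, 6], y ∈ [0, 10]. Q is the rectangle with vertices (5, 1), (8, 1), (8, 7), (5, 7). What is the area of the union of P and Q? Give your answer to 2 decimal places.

32.00

By inclusion–exclusion:
Individual areas: |P| = 20, |Q| = 18.
|P∩Q|: x∈[5,6], y∈[1,7] → 1·6 = 6.
|P ∪ Q| = 38 − 6 = 32.00.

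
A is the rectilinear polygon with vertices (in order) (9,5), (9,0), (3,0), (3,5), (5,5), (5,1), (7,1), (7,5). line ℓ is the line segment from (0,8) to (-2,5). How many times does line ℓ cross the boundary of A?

The segment lies entirely outside A and never meets its boundary.

0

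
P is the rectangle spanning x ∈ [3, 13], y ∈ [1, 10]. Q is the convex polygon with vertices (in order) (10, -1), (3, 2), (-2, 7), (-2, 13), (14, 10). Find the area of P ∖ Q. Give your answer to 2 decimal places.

8.27

|P| = 90, |P∩Q| = 81.7311.
|P ∖ Q| = |P| − |P∩Q| = 90 − 81.7311 = 8.27.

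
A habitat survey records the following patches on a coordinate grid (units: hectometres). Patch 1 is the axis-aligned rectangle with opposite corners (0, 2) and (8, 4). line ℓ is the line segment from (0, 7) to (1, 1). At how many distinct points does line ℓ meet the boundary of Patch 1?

The segment meets the boundary at (0.833,2), (0.5,4).

2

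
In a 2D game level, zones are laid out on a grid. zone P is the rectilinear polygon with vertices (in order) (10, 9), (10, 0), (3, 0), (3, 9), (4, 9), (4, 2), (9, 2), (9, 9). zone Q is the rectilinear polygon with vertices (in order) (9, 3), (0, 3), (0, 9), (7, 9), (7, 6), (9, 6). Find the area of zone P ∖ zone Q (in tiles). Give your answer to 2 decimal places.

|zone P| = 28, |zone P∩zone Q| = 6.
|zone P ∖ zone Q| = |zone P| − |zone P∩zone Q| = 28 − 6 = 22.00.

22.00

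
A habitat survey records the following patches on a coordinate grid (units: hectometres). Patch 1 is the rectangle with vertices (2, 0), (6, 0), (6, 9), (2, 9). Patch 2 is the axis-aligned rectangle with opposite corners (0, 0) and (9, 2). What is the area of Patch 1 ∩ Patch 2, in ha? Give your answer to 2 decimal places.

8.00

|Patch 1∩Patch 2|: x∈[2,6], y∈[0,2] → 4·2 = 8.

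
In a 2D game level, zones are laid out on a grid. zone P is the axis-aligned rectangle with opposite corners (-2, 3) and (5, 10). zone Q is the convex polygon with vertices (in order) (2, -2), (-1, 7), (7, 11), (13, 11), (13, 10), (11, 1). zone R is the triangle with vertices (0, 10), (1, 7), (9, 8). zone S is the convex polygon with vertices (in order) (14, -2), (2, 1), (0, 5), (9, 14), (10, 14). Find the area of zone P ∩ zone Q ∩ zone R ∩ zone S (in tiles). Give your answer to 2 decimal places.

The intersection is the polygon with vertices (5,8.889), (5,7.5), (2.143,7.143), (4.091,9.091).
By the shoelace formula its area is 3.07.

3.07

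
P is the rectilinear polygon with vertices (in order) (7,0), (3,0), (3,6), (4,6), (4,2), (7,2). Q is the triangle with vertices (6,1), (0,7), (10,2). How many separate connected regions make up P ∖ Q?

2

P ∖ Q splits into 2 disjoint pieces (area 8.125, area 0.75).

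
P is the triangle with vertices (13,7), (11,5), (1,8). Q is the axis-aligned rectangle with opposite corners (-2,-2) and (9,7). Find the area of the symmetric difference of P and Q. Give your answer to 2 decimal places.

|P| = 13, |Q| = 99, |P∩Q| = 3.2667.
|P △ Q| = |P| + |Q| − 2·|P∩Q| = 13 + 99 − 6.5333 = 105.47.

105.47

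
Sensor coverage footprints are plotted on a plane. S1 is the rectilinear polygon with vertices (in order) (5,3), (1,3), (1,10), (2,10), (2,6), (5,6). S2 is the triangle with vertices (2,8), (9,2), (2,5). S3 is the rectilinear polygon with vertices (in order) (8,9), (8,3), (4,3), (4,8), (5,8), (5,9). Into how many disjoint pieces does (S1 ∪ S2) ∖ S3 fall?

2

(S1 ∪ S2) ∖ S3 splits into 2 disjoint pieces (area 15.2857, area 0.5833).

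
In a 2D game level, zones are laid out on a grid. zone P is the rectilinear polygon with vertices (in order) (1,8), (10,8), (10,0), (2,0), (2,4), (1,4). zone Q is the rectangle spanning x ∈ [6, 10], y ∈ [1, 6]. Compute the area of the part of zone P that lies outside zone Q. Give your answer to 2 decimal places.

|zone P| = 68, |zone P∩zone Q| = 20.
|zone P ∖ zone Q| = |zone P| − |zone P∩zone Q| = 68 − 20 = 48.00.

48.00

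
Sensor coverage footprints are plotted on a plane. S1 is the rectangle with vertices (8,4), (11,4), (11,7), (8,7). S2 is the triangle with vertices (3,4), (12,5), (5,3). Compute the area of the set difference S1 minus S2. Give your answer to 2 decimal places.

7.73

|S1| = 9, |S1∩S2| = 1.2738.
|S1 ∖ S2| = |S1| − |S1∩S2| = 9 − 1.2738 = 7.73.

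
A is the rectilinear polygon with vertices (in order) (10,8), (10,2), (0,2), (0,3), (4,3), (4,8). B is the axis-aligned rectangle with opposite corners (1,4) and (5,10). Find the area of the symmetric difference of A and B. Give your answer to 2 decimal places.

|A| = 40, |B| = 24, |A∩B| = 4.
|A △ B| = |A| + |B| − 2·|A∩B| = 40 + 24 − 8 = 56.00.

56.00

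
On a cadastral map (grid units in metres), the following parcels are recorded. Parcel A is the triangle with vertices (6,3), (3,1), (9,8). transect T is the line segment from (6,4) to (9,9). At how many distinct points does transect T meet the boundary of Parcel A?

1

The segment meets the boundary at (7,5.667).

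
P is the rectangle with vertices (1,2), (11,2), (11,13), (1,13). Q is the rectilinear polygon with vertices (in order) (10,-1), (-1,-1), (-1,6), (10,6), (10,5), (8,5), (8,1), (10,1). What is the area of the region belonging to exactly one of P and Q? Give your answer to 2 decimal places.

119.00

|P| = 110, |Q| = 69, |P∩Q| = 30.
|P △ Q| = |P| + |Q| − 2·|P∩Q| = 110 + 69 − 60 = 119.00.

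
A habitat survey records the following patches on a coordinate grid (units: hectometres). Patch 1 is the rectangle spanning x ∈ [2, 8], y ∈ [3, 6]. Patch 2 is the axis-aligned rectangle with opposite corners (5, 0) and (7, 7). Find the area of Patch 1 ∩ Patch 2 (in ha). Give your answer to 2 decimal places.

6.00

|Patch 1∩Patch 2|: x∈[5,7], y∈[3,6] → 2·3 = 6.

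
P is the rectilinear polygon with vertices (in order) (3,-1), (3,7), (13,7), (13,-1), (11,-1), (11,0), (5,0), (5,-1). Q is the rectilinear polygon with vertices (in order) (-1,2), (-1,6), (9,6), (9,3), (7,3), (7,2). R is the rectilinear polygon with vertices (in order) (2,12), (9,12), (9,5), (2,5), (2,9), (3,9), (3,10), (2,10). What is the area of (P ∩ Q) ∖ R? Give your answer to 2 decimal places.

|P ∩ Q| = 22.
|(P ∩ Q) ∩ R| = 6.
|(P ∩ Q) ∖ R| = 22 − 6 = 16.00.

16.00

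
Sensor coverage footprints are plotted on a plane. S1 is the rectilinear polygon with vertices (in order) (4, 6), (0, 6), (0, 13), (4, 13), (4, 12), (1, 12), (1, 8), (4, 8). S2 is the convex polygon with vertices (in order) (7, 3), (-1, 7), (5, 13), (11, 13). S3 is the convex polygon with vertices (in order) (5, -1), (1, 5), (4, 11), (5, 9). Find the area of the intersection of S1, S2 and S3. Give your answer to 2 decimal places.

4.00

The intersection is the polygon with vertices (4,8), (4,6), (1.5,6), (2.5,8).
By the shoelace formula its area is 4.00.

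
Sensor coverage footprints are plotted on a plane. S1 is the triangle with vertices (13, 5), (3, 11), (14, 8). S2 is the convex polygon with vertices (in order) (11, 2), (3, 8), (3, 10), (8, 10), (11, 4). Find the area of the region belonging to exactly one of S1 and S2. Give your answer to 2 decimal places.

40.04

|S1| = 18, |S2| = 31, |S1∩S2| = 4.4812.
|S1 △ S2| = |S1| + |S2| − 2·|S1∩S2| = 18 + 31 − 8.9624 = 40.04.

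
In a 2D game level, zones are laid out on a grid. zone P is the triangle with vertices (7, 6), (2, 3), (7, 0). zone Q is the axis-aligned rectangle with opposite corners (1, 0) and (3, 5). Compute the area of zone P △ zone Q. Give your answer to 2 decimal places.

|zone P| = 15, |zone Q| = 10, |zone P∩zone Q| = 0.6.
|zone P △ zone Q| = |zone P| + |zone Q| − 2·|zone P∩zone Q| = 15 + 10 − 1.2 = 23.80.

23.80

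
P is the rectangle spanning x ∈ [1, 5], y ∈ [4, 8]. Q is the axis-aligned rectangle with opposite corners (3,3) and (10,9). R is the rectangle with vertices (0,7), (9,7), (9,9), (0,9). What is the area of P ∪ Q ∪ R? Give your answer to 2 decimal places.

By inclusion–exclusion:
Individual areas: |P| = 16, |Q| = 42, |R| = 18.
|P∩Q|: x∈[3,5], y∈[4,8] → 2·4 = 8.
|P∩R|: x∈[1,5], y∈[7,8] → 4·1 = 4.
|Q∩R|: x∈[3,9], y∈[7,9] → 6·2 = 12.
|P∩Q∩R| = 2.
|P ∪ Q ∪ R| = 76 − 24 + 2 = 54.00.

54.00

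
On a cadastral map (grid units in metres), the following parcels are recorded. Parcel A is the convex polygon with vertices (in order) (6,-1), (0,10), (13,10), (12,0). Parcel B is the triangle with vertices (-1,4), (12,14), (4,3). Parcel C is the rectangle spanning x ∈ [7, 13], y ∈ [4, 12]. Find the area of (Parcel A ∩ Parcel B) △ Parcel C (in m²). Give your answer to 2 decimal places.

61.91

|Parcel A ∩ Parcel B| = 19.9228.
|(Parcel A ∩ Parcel B) ∩ Parcel C| = 3.0057.
|(Parcel A ∩ Parcel B) △ Parcel C| = 19.9228 + 48 − 6.0114 = 61.91.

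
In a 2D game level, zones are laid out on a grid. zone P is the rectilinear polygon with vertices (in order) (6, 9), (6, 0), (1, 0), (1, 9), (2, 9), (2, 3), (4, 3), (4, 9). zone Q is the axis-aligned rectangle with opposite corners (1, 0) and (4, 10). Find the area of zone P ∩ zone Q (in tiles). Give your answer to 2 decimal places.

15.00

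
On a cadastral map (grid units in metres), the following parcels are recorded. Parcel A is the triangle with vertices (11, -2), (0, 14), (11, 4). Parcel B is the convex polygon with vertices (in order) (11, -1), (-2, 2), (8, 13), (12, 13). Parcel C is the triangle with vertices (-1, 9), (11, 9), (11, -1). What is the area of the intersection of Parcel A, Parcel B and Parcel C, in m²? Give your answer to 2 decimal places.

The intersection is the polygon with vertices (4.364,9), (5.5,9), (11,4), (11,-1), (9.39,0.342), (3.836,8.42).
By the shoelace formula its area is 26.77.

26.77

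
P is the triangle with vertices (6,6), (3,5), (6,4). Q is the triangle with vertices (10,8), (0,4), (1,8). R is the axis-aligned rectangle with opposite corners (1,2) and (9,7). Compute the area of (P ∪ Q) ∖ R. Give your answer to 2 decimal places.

|P ∪ Q| = 21.
|(P ∪ Q) ∩ R| = 11.45.
|(P ∪ Q) ∖ R| = 21 − 11.45 = 9.55.

9.55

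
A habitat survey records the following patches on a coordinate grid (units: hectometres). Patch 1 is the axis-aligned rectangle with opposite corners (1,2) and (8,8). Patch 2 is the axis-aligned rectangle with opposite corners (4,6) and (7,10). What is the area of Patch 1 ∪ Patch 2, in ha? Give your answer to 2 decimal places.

48.00

By inclusion–exclusion:
Individual areas: |Patch 1| = 42, |Patch 2| = 12.
|Patch 1∩Patch 2|: x∈[4,7], y∈[6,8] → 3·2 = 6.
|Patch 1 ∪ Patch 2| = 54 − 6 = 48.00.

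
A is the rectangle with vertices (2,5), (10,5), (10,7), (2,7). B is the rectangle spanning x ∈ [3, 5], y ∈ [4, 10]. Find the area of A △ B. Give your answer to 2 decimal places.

20.00

|A∩B|: x∈[3,5], y∈[5,7] → 2·2 = 4.
|A △ B| = |A| + |B| − 2·|A∩B| = 16 + 12 − 8 = 20.00.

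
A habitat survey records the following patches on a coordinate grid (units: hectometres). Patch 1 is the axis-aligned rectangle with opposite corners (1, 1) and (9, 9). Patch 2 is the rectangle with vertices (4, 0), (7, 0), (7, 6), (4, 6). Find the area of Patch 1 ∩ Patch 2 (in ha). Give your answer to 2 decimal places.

|Patch 1∩Patch 2|: x∈[4,7], y∈[1,6] → 3·5 = 15.

15.00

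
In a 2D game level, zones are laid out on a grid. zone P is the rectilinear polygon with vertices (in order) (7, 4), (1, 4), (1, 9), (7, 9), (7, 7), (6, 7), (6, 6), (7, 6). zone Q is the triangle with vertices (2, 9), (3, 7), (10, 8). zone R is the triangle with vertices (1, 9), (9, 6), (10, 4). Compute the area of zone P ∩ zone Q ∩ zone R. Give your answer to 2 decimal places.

1.15

The intersection is the polygon with vertices (4.273,7.182), (2.385,8.231), (2.231,8.539), (5.414,7.345).
By the shoelace formula its area is 1.15.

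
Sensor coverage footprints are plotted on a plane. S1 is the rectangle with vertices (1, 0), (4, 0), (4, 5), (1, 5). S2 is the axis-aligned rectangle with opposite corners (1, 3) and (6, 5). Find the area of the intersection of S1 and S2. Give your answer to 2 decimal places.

|S1∩S2|: x∈[1,4], y∈[3,5] → 3·2 = 6.

6.00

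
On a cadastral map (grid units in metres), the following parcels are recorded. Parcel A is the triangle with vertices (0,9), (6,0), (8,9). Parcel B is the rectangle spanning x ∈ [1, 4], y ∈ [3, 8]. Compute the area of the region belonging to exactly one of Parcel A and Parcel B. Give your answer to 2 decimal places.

34.50

|Parcel A| = 36, |Parcel B| = 15, |Parcel A∩Parcel B| = 8.25.
|Parcel A △ Parcel B| = |Parcel A| + |Parcel B| − 2·|Parcel A∩Parcel B| = 36 + 15 − 16.5 = 34.50.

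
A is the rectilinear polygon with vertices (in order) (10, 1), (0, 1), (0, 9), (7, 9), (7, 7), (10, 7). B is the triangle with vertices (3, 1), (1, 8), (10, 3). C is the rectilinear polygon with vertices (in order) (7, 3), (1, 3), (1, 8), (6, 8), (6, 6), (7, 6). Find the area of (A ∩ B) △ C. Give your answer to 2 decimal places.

21.64

|A ∩ B| = 26.5.
|(A ∩ B) ∩ C| = 16.4286.
|(A ∩ B) △ C| = 26.5 + 28 − 32.8571 = 21.64.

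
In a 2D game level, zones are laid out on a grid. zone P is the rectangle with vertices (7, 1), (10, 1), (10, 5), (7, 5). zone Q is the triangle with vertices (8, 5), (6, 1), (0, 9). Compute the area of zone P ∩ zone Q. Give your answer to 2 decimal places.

The intersection is the polygon with vertices (7,5), (8,5), (7,3).
By the shoelace formula its area is 1.00.

1.00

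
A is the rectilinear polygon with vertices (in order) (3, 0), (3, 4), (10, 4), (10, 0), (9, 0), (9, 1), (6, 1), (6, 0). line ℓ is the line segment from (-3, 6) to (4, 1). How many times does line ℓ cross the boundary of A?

The segment meets the boundary at (3,1.714).

1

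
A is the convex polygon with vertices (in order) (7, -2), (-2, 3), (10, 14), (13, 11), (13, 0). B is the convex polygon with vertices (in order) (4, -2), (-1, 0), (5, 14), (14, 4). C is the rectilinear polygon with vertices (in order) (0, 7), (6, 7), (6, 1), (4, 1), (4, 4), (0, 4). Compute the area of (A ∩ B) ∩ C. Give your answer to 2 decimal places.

The region (A ∩ B) ∩ C is the polygon with vertices (1.765,6.451), (2.364,7), (6,7), (6,1), (4,1), (4,4), (0.714,4).
By the shoelace formula its area is 19.83.

19.83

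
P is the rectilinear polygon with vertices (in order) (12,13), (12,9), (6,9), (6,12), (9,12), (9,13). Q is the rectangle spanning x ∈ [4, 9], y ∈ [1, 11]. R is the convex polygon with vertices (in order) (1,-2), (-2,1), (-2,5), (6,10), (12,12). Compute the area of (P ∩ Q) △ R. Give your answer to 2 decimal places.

|P ∩ Q| = 6.
|(P ∩ Q) ∩ R| = 4.5.
|(P ∩ Q) △ R| = 6 + 72.5 − 9 = 69.50.

69.50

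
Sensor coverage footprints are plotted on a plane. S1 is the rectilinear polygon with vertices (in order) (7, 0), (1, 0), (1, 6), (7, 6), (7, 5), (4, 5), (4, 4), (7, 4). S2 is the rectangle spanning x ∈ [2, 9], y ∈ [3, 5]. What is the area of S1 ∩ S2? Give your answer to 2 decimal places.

7.00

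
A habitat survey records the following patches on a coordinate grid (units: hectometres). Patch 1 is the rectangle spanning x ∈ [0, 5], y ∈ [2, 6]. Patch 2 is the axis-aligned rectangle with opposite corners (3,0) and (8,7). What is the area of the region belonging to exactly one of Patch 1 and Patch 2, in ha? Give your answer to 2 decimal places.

|Patch 1∩Patch 2|: x∈[3,5], y∈[2,6] → 2·4 = 8.
|Patch 1 △ Patch 2| = |Patch 1| + |Patch 2| − 2·|Patch 1∩Patch 2| = 20 + 35 − 16 = 39.00.

39.00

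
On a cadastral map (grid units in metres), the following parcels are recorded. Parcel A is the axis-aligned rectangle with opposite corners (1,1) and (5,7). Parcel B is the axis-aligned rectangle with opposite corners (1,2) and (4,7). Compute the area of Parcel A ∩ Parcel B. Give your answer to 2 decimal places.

|Parcel A∩Parcel B|: x∈[1,4], y∈[2,7] → 3·5 = 15.

15.00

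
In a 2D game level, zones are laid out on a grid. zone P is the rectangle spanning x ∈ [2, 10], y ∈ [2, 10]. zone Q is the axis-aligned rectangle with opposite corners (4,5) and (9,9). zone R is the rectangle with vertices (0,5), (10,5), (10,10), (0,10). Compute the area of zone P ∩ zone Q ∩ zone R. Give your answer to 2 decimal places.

20.00

The intersection is the polygon with vertices (4,9), (9,9), (9,5), (4,5).
By the shoelace formula its area is 20.00.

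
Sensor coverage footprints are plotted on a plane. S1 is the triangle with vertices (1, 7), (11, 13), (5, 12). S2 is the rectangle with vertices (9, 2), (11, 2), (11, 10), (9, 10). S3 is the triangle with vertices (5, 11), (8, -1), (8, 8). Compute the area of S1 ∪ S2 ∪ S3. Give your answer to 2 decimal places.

By inclusion–exclusion:
Individual areas: |S1| = 13, |S2| = 16, |S3| = 13.5.
|S1∩S2| = 0.
|S1∩S3| = 0.5217.
|S2∩S3| = 0.
|S1∩S2∩S3| = 0.
|S1 ∪ S2 ∪ S3| = 42.5 − 0.5217 + 0 = 41.98.

41.98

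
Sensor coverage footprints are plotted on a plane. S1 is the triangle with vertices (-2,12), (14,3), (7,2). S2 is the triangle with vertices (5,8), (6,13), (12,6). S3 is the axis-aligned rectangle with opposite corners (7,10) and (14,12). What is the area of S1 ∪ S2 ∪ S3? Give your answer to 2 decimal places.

By inclusion–exclusion:
Individual areas: |S1| = 39.5, |S2| = 18.5, |S3| = 14.
|S1∩S2| = 0.0067.
|S1∩S3| = 0.
|S2∩S3| = 1.4405.
|S1∩S2∩S3| = 0.
|S1 ∪ S2 ∪ S3| = 72 − 1.4472 + 0 = 70.55.

70.55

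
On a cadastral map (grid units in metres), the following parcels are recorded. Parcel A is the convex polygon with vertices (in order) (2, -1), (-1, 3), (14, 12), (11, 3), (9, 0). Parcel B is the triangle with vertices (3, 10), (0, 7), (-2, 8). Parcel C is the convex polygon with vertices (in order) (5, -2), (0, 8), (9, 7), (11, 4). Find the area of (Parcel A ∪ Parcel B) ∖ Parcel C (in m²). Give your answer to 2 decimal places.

|Parcel A ∪ Parcel B| = 92.
|(Parcel A ∪ Parcel B) ∩ Parcel C| = 46.2272.
|(Parcel A ∪ Parcel B) ∖ Parcel C| = 92 − 46.2272 = 45.77.

45.77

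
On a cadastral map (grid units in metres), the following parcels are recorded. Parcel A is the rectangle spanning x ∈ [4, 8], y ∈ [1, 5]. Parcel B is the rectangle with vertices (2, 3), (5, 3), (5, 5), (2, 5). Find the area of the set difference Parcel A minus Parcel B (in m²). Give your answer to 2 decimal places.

14.00

|Parcel A∩Parcel B|: x∈[4,5], y∈[3,5] → 1·2 = 2.
|Parcel A| = 16.
|Parcel A ∖ Parcel B| = |Parcel A| − |Parcel A∩Parcel B| = 16 − 2 = 14.00.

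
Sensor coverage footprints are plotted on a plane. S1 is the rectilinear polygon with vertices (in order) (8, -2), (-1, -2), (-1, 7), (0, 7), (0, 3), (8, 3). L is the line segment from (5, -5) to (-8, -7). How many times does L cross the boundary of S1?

The segment lies entirely outside S1 and never meets its boundary.

0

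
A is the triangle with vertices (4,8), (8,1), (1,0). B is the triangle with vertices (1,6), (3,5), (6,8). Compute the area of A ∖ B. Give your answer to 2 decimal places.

24.88

|A| = 26.5, |A∩B| = 1.6215.
|A ∖ B| = |A| − |A∩B| = 26.5 − 1.6215 = 24.88.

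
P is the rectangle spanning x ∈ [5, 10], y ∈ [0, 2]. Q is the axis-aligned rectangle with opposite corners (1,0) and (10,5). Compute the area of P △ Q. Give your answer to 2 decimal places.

35.00

|P∩Q|: x∈[5,10], y∈[0,2] → 5·2 = 10.
|P △ Q| = |P| + |Q| − 2·|P∩Q| = 10 + 45 − 20 = 35.00.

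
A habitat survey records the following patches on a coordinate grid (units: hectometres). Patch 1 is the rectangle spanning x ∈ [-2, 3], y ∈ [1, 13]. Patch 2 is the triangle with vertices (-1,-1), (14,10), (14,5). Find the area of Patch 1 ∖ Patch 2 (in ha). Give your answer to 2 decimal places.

59.41

|Patch 1| = 60, |Patch 1∩Patch 2| = 0.5939.
|Patch 1 ∖ Patch 2| = |Patch 1| − |Patch 1∩Patch 2| = 60 − 0.5939 = 59.41.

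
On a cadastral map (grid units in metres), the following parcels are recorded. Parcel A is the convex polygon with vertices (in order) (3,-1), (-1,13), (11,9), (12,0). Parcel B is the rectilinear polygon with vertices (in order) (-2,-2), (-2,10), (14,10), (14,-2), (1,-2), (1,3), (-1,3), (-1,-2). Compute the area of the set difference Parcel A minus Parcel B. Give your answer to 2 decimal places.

|Parcel A| = 117, |Parcel A∩Parcel B| = 104.7857.
|Parcel A ∖ Parcel B| = |Parcel A| − |Parcel A∩Parcel B| = 117 − 104.7857 = 12.21.

12.21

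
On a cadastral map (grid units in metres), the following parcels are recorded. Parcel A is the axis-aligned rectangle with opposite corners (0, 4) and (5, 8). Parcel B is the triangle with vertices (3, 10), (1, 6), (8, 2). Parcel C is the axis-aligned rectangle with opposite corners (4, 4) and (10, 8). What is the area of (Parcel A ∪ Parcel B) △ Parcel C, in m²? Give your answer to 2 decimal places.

|Parcel A ∪ Parcel B| = 26.95.
|(Parcel A ∪ Parcel B) ∩ Parcel C| = 6.45.
|(Parcel A ∪ Parcel B) △ Parcel C| = 26.95 + 24 − 12.9 = 38.05.

38.05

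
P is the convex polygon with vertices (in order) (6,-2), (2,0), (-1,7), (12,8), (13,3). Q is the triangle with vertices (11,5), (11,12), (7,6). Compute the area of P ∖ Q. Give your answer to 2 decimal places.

|P| = 93, |P∩Q| = 8.1601.
|P ∖ Q| = |P| − |P∩Q| = 93 − 8.1601 = 84.84.

84.84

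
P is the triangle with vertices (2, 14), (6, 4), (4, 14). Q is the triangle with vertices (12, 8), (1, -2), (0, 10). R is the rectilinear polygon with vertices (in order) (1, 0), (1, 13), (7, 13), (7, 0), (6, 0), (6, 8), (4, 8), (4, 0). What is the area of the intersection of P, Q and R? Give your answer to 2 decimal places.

1.17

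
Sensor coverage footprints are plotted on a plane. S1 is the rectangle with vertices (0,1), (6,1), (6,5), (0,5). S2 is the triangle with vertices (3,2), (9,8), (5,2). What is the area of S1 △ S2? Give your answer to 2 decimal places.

22.50

|S1| = 24, |S2| = 6, |S1∩S2| = 3.75.
|S1 △ S2| = |S1| + |S2| − 2·|S1∩S2| = 24 + 6 − 7.5 = 22.50.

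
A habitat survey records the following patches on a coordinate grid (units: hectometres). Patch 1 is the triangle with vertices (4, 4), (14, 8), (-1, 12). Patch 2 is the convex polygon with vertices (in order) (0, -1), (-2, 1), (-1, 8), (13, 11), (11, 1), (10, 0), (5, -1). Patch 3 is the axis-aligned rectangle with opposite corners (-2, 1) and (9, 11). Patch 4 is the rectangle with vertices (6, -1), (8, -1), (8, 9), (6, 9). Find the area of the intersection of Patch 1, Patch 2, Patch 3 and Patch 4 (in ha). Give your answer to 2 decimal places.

The intersection is the polygon with vertices (6,4.8), (6,9), (8,9), (8,5.6).
By the shoelace formula its area is 7.60.

7.60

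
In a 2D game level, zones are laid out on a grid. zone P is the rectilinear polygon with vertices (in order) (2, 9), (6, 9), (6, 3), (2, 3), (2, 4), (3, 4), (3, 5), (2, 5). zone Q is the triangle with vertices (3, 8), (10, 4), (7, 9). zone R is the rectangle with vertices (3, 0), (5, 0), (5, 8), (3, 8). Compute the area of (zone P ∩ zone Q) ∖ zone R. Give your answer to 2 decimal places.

|zone P ∩ zone Q| = 3.6964.
|(zone P ∩ zone Q) ∩ zone R| = 1.1429.
|(zone P ∩ zone Q) ∖ zone R| = 3.6964 − 1.1429 = 2.55.

2.55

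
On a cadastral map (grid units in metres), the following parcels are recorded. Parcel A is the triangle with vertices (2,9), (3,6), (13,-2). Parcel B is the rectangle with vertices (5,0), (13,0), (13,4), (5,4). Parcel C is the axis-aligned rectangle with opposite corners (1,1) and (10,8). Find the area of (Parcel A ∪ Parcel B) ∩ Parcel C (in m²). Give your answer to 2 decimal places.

21.17

|Parcel A ∪ Parcel B| = 39.
|(Parcel A ∪ Parcel B) ∩ Parcel C| = 21.17.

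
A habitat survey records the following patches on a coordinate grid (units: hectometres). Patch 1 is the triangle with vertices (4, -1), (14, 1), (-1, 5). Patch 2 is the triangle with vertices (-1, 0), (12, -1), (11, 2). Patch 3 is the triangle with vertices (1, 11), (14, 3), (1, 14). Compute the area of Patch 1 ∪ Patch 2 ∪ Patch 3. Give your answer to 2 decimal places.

60.76

By inclusion–exclusion:
Individual areas: |Patch 1| = 35, |Patch 2| = 19, |Patch 3| = 19.5.
|Patch 1∩Patch 2| = 12.7405.
|Patch 1∩Patch 3| = 0.
|Patch 2∩Patch 3| = 0.
|Patch 1∩Patch 2∩Patch 3| = 0.
|Patch 1 ∪ Patch 2 ∪ Patch 3| = 73.5 − 12.7405 + 0 = 60.76.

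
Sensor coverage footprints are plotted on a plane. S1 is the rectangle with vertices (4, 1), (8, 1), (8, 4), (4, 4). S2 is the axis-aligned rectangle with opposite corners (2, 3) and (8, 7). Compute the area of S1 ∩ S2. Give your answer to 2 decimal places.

4.00

|S1∩S2|: x∈[4,8], y∈[3,4] → 4·1 = 4.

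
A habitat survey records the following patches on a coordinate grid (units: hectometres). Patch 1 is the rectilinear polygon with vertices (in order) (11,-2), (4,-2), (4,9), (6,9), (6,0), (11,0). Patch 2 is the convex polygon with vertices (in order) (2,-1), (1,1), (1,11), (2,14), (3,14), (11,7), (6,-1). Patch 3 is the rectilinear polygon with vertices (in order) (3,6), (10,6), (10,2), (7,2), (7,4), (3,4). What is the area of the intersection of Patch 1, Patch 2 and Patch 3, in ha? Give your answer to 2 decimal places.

The intersection is the polygon with vertices (6,4), (4,4), (4,6), (6,6).
By the shoelace formula its area is 4.00.

4.00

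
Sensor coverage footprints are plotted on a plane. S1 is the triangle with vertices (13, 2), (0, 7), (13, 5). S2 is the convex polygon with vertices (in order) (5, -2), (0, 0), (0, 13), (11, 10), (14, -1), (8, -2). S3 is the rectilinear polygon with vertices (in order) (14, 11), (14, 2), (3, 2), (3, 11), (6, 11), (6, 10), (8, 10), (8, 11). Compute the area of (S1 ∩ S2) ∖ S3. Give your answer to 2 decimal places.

1.04

|S1 ∩ S2| = 18.7251.
|(S1 ∩ S2) ∩ S3| = 17.6866.
|(S1 ∩ S2) ∖ S3| = 18.7251 − 17.6866 = 1.04.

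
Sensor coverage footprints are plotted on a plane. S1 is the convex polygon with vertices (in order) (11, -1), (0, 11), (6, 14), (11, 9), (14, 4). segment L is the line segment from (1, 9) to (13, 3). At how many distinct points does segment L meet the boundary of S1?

1

The segment meets the boundary at (2.538,8.231).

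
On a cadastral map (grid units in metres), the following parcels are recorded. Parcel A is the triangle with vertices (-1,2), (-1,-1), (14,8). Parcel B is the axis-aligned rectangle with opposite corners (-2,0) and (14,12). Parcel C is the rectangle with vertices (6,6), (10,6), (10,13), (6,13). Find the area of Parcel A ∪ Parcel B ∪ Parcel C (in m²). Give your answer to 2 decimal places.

196.83

By inclusion–exclusion:
Individual areas: |Parcel A| = 22.5, |Parcel B| = 192, |Parcel C| = 28.
|Parcel A∩Parcel B| = 21.6667.
|Parcel A∩Parcel C| = 0.2.
|Parcel B∩Parcel C|: x∈[6,10], y∈[6,12] → 4·6 = 24.
|Parcel A∩Parcel B∩Parcel C| = 0.2.
|Parcel A ∪ Parcel B ∪ Parcel C| = 242.5 − 45.8667 + 0.2 = 196.83.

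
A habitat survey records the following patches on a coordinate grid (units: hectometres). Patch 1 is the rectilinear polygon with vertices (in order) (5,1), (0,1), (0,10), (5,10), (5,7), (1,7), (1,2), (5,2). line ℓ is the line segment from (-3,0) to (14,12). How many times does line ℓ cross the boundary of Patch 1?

2

The segment meets the boundary at (1,2.824), (0,2.118).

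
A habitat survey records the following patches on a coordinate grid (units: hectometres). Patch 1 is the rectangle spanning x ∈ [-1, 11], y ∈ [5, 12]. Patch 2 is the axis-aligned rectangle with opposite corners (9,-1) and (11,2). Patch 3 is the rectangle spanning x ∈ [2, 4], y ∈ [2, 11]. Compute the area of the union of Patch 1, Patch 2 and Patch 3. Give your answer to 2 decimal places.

96.00

By inclusion–exclusion:
Individual areas: |Patch 1| = 84, |Patch 2| = 6, |Patch 3| = 18.
|Patch 1∩Patch 2| = 0 (no overlap).
|Patch 1∩Patch 3|: x∈[2,4], y∈[5,11] → 2·6 = 12.
|Patch 2∩Patch 3| = 0 (no overlap).
|Patch 1∩Patch 2∩Patch 3| = 0.
|Patch 1 ∪ Patch 2 ∪ Patch 3| = 108 − 12 + 0 = 96.00.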